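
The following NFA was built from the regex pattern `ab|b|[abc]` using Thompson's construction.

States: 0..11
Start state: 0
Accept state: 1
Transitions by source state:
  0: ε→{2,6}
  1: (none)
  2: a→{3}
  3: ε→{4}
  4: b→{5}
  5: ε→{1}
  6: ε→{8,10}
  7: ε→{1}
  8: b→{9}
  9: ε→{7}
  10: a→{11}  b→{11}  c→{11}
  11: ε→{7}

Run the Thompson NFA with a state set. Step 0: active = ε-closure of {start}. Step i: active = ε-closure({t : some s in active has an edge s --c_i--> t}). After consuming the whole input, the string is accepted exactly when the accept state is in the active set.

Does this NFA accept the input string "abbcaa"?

start: ε-closure({0}) = {0,2,6,8,10}
'a' @ 1: {1,3,4,7,11}  [accepting]
'b' @ 2: {1,5}  [accepting]
'b' @ 3: {}  — state set empty
rest 'caa' ignored (set empty)
end set {} — state 1 not in

Answer: REJECT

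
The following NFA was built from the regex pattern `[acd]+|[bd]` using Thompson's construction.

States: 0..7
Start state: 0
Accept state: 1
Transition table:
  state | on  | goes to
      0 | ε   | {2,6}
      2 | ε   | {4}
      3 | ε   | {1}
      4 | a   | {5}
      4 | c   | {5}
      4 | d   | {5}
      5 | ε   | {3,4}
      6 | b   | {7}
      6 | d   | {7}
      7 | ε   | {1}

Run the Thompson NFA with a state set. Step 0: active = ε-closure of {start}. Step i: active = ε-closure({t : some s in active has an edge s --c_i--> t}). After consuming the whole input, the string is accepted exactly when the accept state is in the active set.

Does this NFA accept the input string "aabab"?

Answer: REJECT

Trace:
initial (ε-close {0}): {0,2,4,6}
'a' @ 1: {1,3,4,5}  ✓accept
'a' @ 2: {1,3,4,5}  ✓accept
'b' @ 3: {}  — state set empty
rest 'ab' ignored (set empty)
after full input: {}  (accept=1 not in)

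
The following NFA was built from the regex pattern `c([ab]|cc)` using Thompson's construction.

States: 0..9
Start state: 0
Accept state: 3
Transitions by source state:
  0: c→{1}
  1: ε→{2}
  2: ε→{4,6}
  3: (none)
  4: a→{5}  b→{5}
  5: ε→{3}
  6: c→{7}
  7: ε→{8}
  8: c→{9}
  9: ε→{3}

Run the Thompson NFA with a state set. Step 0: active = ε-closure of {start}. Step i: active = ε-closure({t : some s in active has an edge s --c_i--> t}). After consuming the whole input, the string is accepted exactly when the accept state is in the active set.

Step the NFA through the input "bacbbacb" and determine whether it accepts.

start: ε-closure({0}) = {0}
'b' @ 1: {}  — dead — no transitions
rest 'acbbacb' ignored (set empty)
after full input: {}  (accept=3 not in)

Answer: REJECT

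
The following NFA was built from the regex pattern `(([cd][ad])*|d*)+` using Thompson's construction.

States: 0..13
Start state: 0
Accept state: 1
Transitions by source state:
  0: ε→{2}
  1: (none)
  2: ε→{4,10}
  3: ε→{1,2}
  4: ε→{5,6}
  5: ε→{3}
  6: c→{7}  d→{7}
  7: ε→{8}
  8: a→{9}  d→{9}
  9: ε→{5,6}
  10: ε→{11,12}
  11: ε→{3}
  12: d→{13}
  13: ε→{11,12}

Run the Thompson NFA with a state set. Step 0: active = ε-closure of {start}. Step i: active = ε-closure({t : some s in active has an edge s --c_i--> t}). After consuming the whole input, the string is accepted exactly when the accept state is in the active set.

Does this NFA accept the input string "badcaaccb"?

start: ε-closure({0}) = {0,1,2,3,4,5,6,10,11,12}
'b' @ 1: {}  — dead — no transitions
rest 'adcaaccb' ignored (set empty)
end set {} — state 1 not in

Answer: REJECT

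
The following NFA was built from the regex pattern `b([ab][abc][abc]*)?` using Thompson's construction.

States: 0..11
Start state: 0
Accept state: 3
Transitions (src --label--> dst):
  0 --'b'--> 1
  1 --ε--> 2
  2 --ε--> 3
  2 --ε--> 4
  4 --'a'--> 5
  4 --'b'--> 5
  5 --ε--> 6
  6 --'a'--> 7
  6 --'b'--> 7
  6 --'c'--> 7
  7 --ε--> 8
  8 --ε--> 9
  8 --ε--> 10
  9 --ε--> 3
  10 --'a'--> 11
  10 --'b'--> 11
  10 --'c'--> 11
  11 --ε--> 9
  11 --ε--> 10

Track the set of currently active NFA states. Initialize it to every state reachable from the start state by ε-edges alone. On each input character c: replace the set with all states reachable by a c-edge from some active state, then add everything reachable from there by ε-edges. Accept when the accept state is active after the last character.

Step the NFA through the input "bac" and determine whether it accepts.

Answer: ACCEPT

Steps:
initial (ε-close {0}): {0}
'b' @ 1: {1,2,3,4}  [accepting]
'a' @ 2: {5,6}
'c' @ 3: {3,7,8,9,10}  [accepting]
after full input: {3,7,8,9,10}  (accept=3 in)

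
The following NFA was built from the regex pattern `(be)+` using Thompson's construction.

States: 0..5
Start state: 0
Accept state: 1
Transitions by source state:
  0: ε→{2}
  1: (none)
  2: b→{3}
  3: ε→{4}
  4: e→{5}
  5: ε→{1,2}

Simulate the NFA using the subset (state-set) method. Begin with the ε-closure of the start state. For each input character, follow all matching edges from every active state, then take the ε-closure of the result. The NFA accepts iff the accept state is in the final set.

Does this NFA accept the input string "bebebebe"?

Answer: ACCEPT

Derivation:
start: ε-closure({0}) = {0,2}
'b' @ 1: {3,4}
'e' @ 2: {1,2,5}  ✓accept
'b' @ 3: {3,4}
'e' @ 4: {1,2,5}  ✓accept
'b' @ 5: {3,4}
'e' @ 6: {1,2,5}  ✓accept
'b' @ 7: {3,4}
'e' @ 8: {1,2,5}  ✓accept
end set {1,2,5} — state 1 in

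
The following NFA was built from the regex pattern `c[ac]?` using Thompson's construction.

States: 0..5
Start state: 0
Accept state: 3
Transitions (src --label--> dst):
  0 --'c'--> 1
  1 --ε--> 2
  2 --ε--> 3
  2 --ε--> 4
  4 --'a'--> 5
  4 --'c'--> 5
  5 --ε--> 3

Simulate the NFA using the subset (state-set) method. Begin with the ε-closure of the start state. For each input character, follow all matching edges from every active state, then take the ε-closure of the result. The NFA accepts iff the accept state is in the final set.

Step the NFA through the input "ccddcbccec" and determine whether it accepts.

Answer: REJECT

Trace:
S₀ = ε-closure({0}) = {0}
'c' @ 1: {1,2,3,4}  [accepting]
'c' @ 2: {3,5}  [accepting]
'd' @ 3: {}  — state set empty
rest 'dcbccec' ignored (set empty)
end set {} — state 3 not in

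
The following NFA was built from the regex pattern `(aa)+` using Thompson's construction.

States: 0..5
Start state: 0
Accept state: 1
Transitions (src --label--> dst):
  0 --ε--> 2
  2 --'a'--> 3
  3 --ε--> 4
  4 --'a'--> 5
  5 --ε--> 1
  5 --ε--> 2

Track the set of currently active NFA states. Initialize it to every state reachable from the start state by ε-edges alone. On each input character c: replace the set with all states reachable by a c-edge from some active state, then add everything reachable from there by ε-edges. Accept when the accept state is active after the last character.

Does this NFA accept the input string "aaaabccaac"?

Answer: REJECT

Trace:
initial (ε-close {0}): {0,2}
'a' @ 1: {3,4}
'a' @ 2: {1,2,5}  [accepting]
'a' @ 3: {3,4}
'a' @ 4: {1,2,5}  [accepting]
'b' @ 5: {}  — state set empty
rest 'ccaac' ignored (set empty)
end set {} — state 1 not in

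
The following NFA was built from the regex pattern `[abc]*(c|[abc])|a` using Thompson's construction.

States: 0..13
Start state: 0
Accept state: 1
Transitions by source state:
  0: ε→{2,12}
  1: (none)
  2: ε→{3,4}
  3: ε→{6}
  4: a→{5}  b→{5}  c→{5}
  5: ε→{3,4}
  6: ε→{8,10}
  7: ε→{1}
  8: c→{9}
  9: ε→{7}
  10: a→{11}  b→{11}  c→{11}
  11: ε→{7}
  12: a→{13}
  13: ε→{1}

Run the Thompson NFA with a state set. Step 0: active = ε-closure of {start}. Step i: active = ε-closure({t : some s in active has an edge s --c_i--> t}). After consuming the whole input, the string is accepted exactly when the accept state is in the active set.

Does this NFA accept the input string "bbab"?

initial (ε-close {0}): {0,2,3,4,6,8,10,12}
'b' @ 1: {1,3,4,5,6,7,8,10,11}  ✓accept
'b' @ 2: {1,3,4,5,6,7,8,10,11}  ✓accept
'a' @ 3: {1,3,4,5,6,7,8,10,11}  ✓accept
'b' @ 4: {1,3,4,5,6,7,8,10,11}  ✓accept
final: {1,3,4,5,6,7,8,10,11}; accept 1 in set

Answer: ACCEPT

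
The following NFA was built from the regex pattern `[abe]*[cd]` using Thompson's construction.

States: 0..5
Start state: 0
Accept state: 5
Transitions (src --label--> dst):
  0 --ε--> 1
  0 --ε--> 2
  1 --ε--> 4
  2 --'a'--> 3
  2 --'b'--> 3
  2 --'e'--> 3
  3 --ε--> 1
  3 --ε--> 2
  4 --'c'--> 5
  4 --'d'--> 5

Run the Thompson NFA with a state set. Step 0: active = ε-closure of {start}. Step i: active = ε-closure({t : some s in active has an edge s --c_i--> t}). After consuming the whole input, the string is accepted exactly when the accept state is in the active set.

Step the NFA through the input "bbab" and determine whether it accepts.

Answer: REJECT

Trace:
initial (ε-close {0}): {0,1,2,4}
'b' @ 1: {1,2,3,4}
'b' @ 2: {1,2,3,4}
'a' @ 3: {1,2,3,4}
'b' @ 4: {1,2,3,4}
end set {1,2,3,4} — state 5 not in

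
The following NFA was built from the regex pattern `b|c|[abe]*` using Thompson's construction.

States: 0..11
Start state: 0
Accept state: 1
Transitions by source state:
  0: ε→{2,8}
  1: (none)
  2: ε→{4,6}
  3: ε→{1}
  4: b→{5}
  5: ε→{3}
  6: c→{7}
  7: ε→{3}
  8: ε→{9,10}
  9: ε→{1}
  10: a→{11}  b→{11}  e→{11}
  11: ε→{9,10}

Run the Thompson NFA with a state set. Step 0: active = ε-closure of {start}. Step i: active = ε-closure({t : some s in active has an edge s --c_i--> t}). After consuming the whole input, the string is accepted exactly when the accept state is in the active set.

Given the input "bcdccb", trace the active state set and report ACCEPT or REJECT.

S₀ = ε-closure({0}) = {0,1,2,4,6,8,9,10}
'b' @ 1: {1,3,5,9,10,11}  [accepting]
'c' @ 2: {}  — dead — no transitions
rest 'dccb' ignored (set empty)
final: {}; accept 1 not in set

Answer: REJECT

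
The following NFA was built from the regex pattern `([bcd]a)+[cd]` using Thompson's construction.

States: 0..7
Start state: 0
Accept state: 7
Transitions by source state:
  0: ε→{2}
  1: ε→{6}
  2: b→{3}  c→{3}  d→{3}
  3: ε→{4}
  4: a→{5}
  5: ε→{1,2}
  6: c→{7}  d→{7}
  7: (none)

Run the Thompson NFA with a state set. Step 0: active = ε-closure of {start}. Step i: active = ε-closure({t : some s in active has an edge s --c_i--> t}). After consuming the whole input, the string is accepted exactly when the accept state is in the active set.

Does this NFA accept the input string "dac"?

S₀ = ε-closure({0}) = {0,2}
'd' @ 1: {3,4}
'a' @ 2: {1,2,5,6}
'c' @ 3: {3,4,7}  ✓accept
after full input: {3,4,7}  (accept=7 in)

Answer: ACCEPT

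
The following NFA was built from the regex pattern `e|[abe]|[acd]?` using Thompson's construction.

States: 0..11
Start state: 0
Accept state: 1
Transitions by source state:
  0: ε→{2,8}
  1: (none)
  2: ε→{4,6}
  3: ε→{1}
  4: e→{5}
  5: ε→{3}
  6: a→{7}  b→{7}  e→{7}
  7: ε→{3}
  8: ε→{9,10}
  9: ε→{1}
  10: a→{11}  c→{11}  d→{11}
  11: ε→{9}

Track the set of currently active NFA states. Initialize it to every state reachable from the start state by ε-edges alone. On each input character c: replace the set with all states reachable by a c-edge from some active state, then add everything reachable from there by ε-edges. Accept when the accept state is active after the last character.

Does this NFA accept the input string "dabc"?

Answer: REJECT

Trace:
start: ε-closure({0}) = {0,1,2,4,6,8,9,10}
'd' @ 1: {1,9,11}  ✓accept
'a' @ 2: {}  — dead — no transitions
rest 'bc' ignored (set empty)
final: {}; accept 1 not in set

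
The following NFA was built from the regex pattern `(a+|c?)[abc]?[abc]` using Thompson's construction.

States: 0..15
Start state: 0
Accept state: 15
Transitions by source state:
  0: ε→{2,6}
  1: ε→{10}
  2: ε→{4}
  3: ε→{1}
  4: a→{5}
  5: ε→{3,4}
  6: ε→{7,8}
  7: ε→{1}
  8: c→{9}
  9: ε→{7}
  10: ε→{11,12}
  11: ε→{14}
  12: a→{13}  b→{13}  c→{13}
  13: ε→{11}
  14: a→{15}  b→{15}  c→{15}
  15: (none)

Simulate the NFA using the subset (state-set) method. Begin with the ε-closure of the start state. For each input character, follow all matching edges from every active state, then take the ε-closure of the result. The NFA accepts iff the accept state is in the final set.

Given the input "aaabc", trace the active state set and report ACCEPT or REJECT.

Answer: ACCEPT

Trace:
initial (ε-close {0}): {0,1,2,4,6,7,8,10,11,12,14}
'a' @ 1: {1,3,4,5,10,11,12,13,14,15}  (accept∈set)
'a' @ 2: {1,3,4,5,10,11,12,13,14,15}  (accept∈set)
'a' @ 3: {1,3,4,5,10,11,12,13,14,15}  (accept∈set)
'b' @ 4: {11,13,14,15}  (accept∈set)
'c' @ 5: {15}  (accept∈set)
end set {15} — state 15 in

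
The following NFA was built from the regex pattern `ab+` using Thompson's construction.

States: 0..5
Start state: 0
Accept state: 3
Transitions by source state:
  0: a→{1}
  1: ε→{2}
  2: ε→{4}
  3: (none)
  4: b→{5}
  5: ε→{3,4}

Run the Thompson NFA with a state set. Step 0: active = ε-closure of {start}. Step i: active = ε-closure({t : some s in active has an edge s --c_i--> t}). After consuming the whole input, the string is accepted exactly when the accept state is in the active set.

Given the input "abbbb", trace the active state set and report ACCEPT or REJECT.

Answer: ACCEPT

Derivation:
start: ε-closure({0}) = {0}
'a' @ 1: {1,2,4}
'b' @ 2: {3,4,5}  [accepting]
'b' @ 3: {3,4,5}  [accepting]
'b' @ 4: {3,4,5}  [accepting]
'b' @ 5: {3,4,5}  [accepting]
final: {3,4,5}; accept 3 in set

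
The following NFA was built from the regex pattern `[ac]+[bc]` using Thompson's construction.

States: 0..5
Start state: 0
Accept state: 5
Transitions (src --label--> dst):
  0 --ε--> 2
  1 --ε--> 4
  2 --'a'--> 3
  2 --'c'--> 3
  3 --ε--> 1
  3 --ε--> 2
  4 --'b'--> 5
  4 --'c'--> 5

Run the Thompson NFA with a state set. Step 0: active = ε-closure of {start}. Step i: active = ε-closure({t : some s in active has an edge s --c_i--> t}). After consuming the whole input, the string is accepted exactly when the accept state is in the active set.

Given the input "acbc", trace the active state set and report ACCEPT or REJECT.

Answer: REJECT

Steps:
initial (ε-close {0}): {0,2}
'a' @ 1: {1,2,3,4}
'c' @ 2: {1,2,3,4,5}  ✓accept
'b' @ 3: {5}  ✓accept
'c' @ 4: {}  — no active states
after full input: {}  (accept=5 not in)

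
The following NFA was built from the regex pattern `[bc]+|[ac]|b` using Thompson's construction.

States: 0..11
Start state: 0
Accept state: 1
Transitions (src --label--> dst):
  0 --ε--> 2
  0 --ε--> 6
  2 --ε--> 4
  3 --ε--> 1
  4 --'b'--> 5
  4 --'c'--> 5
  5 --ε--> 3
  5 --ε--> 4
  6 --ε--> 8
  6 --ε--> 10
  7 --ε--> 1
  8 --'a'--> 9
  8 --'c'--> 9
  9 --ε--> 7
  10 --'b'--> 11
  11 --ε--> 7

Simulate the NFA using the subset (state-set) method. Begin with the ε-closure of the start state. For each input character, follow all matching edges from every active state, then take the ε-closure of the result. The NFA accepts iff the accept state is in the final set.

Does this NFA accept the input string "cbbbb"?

Answer: ACCEPT

Trace:
start: ε-closure({0}) = {0,2,4,6,8,10}
'c' @ 1: {1,3,4,5,7,9}  [accepting]
'b' @ 2: {1,3,4,5}  [accepting]
'b' @ 3: {1,3,4,5}  [accepting]
'b' @ 4: {1,3,4,5}  [accepting]
'b' @ 5: {1,3,4,5}  [accepting]
final: {1,3,4,5}; accept 1 in set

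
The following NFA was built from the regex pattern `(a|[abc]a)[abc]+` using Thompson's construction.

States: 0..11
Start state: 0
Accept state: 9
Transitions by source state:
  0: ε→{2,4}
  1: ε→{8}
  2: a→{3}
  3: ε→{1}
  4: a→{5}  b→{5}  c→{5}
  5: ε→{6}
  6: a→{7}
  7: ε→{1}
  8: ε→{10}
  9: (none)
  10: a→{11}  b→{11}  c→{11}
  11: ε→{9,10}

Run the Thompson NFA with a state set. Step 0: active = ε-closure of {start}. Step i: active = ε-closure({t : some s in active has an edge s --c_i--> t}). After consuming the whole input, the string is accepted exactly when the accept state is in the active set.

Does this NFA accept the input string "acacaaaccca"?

S₀ = ε-closure({0}) = {0,2,4}
'a' @ 1: {1,3,5,6,8,10}
'c' @ 2: {9,10,11}  ✓accept
'a' @ 3: {9,10,11}  ✓accept
'c' @ 4: {9,10,11}  ✓accept
'a' @ 5: {9,10,11}  ✓accept
'a' @ 6: {9,10,11}  ✓accept
'a' @ 7: {9,10,11}  ✓accept
'c' @ 8: {9,10,11}  ✓accept
'c' @ 9: {9,10,11}  ✓accept
'c' @ 10: {9,10,11}  ✓accept
'a' @ 11: {9,10,11}  ✓accept
end set {9,10,11} — state 9 in

Answer: ACCEPT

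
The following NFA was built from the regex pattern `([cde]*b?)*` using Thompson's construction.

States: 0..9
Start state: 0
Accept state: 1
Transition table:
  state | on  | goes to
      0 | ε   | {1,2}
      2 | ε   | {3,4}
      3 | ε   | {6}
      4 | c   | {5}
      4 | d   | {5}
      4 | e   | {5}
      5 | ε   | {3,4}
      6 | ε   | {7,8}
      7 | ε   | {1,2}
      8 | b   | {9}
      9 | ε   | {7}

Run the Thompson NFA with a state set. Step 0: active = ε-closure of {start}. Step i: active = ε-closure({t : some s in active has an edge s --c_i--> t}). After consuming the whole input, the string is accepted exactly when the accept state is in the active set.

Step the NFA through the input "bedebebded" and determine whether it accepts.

Answer: ACCEPT

Derivation:
start: ε-closure({0}) = {0,1,2,3,4,6,7,8}
'b' @ 1: {1,2,3,4,6,7,8,9}  ✓accept
'e' @ 2: {1,2,3,4,5,6,7,8}  ✓accept
'd' @ 3: {1,2,3,4,5,6,7,8}  ✓accept
'e' @ 4: {1,2,3,4,5,6,7,8}  ✓accept
'b' @ 5: {1,2,3,4,6,7,8,9}  ✓accept
'e' @ 6: {1,2,3,4,5,6,7,8}  ✓accept
'b' @ 7: {1,2,3,4,6,7,8,9}  ✓accept
'd' @ 8: {1,2,3,4,5,6,7,8}  ✓accept
'e' @ 9: {1,2,3,4,5,6,7,8}  ✓accept
'd' @ 10: {1,2,3,4,5,6,7,8}  ✓accept
final: {1,2,3,4,5,6,7,8}; accept 1 in set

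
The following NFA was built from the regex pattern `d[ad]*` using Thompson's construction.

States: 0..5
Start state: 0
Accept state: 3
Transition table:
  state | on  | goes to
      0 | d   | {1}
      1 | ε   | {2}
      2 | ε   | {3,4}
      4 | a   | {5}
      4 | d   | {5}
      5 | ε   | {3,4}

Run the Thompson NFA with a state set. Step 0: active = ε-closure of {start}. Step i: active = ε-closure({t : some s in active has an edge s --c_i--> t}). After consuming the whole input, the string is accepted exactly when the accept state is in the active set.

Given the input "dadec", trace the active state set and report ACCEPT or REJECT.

Answer: REJECT

Trace:
S₀ = ε-closure({0}) = {0}
'd' @ 1: {1,2,3,4}  ✓accept
'a' @ 2: {3,4,5}  ✓accept
'd' @ 3: {3,4,5}  ✓accept
'e' @ 4: {}  — no active states
rest 'c' ignored (set empty)
after full input: {}  (accept=3 not in)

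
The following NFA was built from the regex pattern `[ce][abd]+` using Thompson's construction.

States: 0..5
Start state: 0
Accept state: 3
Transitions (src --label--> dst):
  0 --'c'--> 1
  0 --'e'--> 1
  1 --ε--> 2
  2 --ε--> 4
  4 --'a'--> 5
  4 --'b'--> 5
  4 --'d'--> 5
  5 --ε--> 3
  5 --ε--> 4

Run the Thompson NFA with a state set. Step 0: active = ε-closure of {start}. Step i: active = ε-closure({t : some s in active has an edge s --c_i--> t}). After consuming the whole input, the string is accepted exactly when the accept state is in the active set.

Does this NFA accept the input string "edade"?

start: ε-closure({0}) = {0}
'e' @ 1: {1,2,4}
'd' @ 2: {3,4,5}  ✓accept
'a' @ 3: {3,4,5}  ✓accept
'd' @ 4: {3,4,5}  ✓accept
'e' @ 5: {}  — dead — no transitions
final: {}; accept 3 not in set

Answer: REJECT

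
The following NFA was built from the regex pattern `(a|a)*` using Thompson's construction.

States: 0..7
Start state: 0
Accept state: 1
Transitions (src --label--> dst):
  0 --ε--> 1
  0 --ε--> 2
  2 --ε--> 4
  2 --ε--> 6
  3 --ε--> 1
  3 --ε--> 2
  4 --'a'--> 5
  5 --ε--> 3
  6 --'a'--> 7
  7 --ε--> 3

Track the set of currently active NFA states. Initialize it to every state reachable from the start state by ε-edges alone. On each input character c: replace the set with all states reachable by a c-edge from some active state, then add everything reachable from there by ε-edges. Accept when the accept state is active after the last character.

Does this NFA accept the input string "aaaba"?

start: ε-closure({0}) = {0,1,2,4,6}
'a' @ 1: {1,2,3,4,5,6,7}  ✓accept
'a' @ 2: {1,2,3,4,5,6,7}  ✓accept
'a' @ 3: {1,2,3,4,5,6,7}  ✓accept
'b' @ 4: {}  — state set empty
rest 'a' ignored (set empty)
end set {} — state 1 not in

Answer: REJECT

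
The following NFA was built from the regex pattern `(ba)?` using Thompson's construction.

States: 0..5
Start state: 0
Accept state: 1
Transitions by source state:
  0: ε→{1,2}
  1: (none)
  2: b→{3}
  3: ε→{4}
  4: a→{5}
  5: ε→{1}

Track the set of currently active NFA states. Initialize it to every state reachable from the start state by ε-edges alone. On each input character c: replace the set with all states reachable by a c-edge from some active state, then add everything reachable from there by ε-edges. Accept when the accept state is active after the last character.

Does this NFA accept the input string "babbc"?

Answer: REJECT

Derivation:
initial (ε-close {0}): {0,1,2}
'b' @ 1: {3,4}
'a' @ 2: {1,5}  (accept∈set)
'b' @ 3: {}  — dead — no transitions
rest 'bc' ignored (set empty)
after full input: {}  (accept=1 not in)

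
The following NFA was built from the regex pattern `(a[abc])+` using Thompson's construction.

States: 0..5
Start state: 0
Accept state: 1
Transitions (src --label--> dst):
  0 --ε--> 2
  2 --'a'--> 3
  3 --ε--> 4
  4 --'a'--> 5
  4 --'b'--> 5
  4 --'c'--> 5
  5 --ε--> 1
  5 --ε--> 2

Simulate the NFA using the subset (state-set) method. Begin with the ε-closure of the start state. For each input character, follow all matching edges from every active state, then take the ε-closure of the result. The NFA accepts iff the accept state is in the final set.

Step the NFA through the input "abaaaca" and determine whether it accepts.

S₀ = ε-closure({0}) = {0,2}
'a' @ 1: {3,4}
'b' @ 2: {1,2,5}  ✓accept
'a' @ 3: {3,4}
'a' @ 4: {1,2,5}  ✓accept
'a' @ 5: {3,4}
'c' @ 6: {1,2,5}  ✓accept
'a' @ 7: {3,4}
final: {3,4}; accept 1 not in set

Answer: REJECT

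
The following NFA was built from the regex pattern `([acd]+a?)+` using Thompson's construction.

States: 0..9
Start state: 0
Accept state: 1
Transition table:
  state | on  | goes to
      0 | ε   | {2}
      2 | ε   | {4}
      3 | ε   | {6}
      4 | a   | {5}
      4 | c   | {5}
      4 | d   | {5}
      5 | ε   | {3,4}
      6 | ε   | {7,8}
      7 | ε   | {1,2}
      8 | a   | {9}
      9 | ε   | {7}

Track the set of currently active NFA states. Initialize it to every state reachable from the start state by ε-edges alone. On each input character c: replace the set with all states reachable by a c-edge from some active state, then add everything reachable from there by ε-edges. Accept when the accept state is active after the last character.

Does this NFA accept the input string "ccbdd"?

start: ε-closure({0}) = {0,2,4}
'c' @ 1: {1,2,3,4,5,6,7,8}  ✓accept
'c' @ 2: {1,2,3,4,5,6,7,8}  ✓accept
'b' @ 3: {}  — state set empty
rest 'dd' ignored (set empty)
end set {} — state 1 not in

Answer: REJECT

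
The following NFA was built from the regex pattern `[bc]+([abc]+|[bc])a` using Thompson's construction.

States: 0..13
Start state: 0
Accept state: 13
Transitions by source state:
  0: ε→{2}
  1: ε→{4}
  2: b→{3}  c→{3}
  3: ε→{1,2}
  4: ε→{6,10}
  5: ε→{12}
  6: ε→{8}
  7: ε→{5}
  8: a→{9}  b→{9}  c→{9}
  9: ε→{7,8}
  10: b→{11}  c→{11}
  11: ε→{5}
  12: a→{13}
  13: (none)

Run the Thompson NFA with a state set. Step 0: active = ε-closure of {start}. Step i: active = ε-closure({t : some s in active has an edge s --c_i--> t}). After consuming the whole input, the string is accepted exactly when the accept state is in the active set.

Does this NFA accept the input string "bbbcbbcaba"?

Answer: ACCEPT

Derivation:
S₀ = ε-closure({0}) = {0,2}
'b' @ 1: {1,2,3,4,6,8,10}
'b' @ 2: {1,2,3,4,5,6,7,8,9,10,11,12}
'b' @ 3: {1,2,3,4,5,6,7,8,9,10,11,12}
'c' @ 4: {1,2,3,4,5,6,7,8,9,10,11,12}
'b' @ 5: {1,2,3,4,5,6,7,8,9,10,11,12}
'b' @ 6: {1,2,3,4,5,6,7,8,9,10,11,12}
'c' @ 7: {1,2,3,4,5,6,7,8,9,10,11,12}
'a' @ 8: {5,7,8,9,12,13}  ✓accept
'b' @ 9: {5,7,8,9,12}
'a' @ 10: {5,7,8,9,12,13}  ✓accept
final: {5,7,8,9,12,13}; accept 13 in set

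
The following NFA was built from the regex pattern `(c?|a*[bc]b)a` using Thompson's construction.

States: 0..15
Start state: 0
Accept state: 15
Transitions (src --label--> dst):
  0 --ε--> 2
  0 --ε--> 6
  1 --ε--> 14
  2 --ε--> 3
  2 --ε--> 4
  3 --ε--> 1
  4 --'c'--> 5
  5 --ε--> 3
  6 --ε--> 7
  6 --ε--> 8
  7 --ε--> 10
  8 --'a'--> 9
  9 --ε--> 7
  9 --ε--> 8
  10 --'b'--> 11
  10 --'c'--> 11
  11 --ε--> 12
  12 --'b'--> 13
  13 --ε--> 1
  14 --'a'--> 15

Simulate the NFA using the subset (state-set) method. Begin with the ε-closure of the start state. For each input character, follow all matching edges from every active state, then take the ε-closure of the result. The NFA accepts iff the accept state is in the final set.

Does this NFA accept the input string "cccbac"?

Answer: REJECT

Trace:
initial (ε-close {0}): {0,1,2,3,4,6,7,8,10,14}
'c' @ 1: {1,3,5,11,12,14}
'c' @ 2: {}  — no active states
rest 'cbac' ignored (set empty)
end set {} — state 15 not in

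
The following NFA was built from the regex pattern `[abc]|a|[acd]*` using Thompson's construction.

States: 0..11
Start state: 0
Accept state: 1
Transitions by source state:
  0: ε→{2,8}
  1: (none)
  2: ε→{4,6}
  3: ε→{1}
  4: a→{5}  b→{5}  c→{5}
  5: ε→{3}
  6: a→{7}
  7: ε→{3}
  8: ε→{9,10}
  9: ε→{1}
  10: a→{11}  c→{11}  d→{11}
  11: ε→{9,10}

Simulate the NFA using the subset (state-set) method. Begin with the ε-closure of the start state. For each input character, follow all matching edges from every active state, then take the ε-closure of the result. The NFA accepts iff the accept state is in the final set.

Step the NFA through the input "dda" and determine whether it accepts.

Answer: ACCEPT

Steps:
start: ε-closure({0}) = {0,1,2,4,6,8,9,10}
'd' @ 1: {1,9,10,11}  (accept∈set)
'd' @ 2: {1,9,10,11}  (accept∈set)
'a' @ 3: {1,9,10,11}  (accept∈set)
final: {1,9,10,11}; accept 1 in set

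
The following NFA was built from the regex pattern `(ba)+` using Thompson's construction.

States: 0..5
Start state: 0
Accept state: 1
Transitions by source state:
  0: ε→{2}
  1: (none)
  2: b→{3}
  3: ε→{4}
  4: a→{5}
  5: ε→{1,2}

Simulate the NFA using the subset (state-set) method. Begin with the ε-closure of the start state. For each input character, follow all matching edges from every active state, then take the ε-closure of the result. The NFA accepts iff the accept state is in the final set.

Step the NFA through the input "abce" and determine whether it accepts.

Answer: REJECT

Steps:
initial (ε-close {0}): {0,2}
'a' @ 1: {}  — state set empty
rest 'bce' ignored (set empty)
end set {} — state 1 not in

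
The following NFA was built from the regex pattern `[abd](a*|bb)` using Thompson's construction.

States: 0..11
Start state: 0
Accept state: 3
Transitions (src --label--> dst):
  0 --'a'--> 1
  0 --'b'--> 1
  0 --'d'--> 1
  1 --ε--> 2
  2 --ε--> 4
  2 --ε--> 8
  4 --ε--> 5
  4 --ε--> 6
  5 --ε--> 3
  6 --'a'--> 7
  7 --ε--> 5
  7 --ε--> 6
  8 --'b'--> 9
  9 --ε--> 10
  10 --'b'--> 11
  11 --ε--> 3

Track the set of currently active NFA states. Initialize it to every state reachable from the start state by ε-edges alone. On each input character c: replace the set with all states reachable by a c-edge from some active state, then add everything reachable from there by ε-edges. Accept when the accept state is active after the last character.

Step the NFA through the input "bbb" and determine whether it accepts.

Answer: ACCEPT

Steps:
initial (ε-close {0}): {0}
'b' @ 1: {1,2,3,4,5,6,8}  (accept∈set)
'b' @ 2: {9,10}
'b' @ 3: {3,11}  (accept∈set)
final: {3,11}; accept 3 in set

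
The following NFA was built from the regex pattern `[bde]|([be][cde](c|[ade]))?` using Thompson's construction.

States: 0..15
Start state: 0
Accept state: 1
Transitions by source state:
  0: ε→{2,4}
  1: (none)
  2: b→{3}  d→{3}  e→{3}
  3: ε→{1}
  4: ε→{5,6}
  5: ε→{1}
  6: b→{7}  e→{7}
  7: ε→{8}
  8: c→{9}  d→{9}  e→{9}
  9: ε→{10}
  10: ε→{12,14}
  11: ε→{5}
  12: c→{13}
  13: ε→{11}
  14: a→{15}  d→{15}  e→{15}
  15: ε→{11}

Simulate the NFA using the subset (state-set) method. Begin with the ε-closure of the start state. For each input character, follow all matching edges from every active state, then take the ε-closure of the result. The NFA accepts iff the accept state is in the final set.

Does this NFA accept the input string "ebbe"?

Answer: REJECT

Steps:
S₀ = ε-closure({0}) = {0,1,2,4,5,6}
'e' @ 1: {1,3,7,8}  [accepting]
'b' @ 2: {}  — no active states
rest 'be' ignored (set empty)
final: {}; accept 1 not in set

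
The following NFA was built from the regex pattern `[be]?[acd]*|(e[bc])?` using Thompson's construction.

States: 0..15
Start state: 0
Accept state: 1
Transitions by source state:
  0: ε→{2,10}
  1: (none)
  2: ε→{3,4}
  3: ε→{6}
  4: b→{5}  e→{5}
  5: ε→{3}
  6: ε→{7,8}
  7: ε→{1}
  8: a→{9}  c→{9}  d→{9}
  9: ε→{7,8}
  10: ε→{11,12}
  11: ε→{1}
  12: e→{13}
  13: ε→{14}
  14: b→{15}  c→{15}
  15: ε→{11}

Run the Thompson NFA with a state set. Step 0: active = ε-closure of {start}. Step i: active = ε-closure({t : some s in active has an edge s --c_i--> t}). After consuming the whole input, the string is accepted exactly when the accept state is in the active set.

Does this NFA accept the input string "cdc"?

initial (ε-close {0}): {0,1,2,3,4,6,7,8,10,11,12}
'c' @ 1: {1,7,8,9}  ✓accept
'd' @ 2: {1,7,8,9}  ✓accept
'c' @ 3: {1,7,8,9}  ✓accept
end set {1,7,8,9} — state 1 in

Answer: ACCEPT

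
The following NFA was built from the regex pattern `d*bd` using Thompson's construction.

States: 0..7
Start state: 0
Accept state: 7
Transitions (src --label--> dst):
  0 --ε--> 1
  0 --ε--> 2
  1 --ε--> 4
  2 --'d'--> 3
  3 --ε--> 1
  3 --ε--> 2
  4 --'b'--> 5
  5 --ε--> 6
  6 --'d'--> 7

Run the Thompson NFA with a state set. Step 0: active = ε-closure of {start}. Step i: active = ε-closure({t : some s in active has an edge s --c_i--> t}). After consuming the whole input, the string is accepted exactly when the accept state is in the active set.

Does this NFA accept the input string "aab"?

start: ε-closure({0}) = {0,1,2,4}
'a' @ 1: {}  — dead — no transitions
rest 'ab' ignored (set empty)
end set {} — state 7 not in

Answer: REJECT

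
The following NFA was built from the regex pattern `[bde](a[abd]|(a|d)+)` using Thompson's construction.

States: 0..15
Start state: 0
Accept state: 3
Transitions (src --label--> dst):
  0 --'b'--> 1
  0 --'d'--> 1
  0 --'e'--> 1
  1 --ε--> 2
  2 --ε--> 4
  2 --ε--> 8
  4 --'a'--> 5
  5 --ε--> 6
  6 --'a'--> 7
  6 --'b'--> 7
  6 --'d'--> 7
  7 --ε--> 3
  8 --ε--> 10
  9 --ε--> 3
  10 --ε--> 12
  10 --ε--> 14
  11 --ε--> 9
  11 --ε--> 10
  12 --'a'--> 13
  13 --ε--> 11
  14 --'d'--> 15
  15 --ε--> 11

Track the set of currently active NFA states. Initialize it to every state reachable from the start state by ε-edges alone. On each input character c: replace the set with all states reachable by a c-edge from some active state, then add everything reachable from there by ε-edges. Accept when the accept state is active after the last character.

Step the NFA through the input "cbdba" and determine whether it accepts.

Answer: REJECT

Trace:
initial (ε-close {0}): {0}
'c' @ 1: {}  — state set empty
rest 'bdba' ignored (set empty)
end set {} — state 3 not in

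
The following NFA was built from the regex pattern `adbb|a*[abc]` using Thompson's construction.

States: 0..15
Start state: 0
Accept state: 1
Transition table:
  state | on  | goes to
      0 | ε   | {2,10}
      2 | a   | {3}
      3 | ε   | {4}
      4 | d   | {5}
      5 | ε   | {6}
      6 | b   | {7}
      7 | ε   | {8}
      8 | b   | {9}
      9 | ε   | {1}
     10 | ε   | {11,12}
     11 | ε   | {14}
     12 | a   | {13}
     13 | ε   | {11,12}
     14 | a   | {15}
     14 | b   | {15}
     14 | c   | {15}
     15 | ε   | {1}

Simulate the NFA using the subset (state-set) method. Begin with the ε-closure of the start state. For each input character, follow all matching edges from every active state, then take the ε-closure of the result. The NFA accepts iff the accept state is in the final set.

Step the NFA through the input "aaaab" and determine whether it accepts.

start: ε-closure({0}) = {0,2,10,11,12,14}
'a' @ 1: {1,3,4,11,12,13,14,15}  [accepting]
'a' @ 2: {1,11,12,13,14,15}  [accepting]
'a' @ 3: {1,11,12,13,14,15}  [accepting]
'a' @ 4: {1,11,12,13,14,15}  [accepting]
'b' @ 5: {1,15}  [accepting]
final: {1,15}; accept 1 in set

Answer: ACCEPT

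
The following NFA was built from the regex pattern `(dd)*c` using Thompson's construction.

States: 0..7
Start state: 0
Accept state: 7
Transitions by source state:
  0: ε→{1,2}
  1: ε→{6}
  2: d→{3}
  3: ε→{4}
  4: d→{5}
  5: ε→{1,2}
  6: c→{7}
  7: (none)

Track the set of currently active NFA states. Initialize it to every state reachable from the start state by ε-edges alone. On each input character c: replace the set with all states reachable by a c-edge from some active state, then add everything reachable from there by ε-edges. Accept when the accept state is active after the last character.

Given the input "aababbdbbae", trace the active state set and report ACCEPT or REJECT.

S₀ = ε-closure({0}) = {0,1,2,6}
'a' @ 1: {}  — dead — no transitions
rest 'ababbdbbae' ignored (set empty)
after full input: {}  (accept=7 not in)

Answer: REJECT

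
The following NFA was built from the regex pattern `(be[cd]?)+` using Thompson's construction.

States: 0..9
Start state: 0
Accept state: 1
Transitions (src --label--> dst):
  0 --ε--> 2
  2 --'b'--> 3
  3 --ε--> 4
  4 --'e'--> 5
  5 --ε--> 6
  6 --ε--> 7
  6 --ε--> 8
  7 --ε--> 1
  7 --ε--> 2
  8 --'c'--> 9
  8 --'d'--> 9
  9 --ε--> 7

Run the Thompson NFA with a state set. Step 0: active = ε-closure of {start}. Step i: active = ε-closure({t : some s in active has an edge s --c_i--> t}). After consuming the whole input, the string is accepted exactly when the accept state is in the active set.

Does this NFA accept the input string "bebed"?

S₀ = ε-closure({0}) = {0,2}
'b' @ 1: {3,4}
'e' @ 2: {1,2,5,6,7,8}  [accepting]
'b' @ 3: {3,4}
'e' @ 4: {1,2,5,6,7,8}  [accepting]
'd' @ 5: {1,2,7,9}  [accepting]
after full input: {1,2,7,9}  (accept=1 in)

Answer: ACCEPT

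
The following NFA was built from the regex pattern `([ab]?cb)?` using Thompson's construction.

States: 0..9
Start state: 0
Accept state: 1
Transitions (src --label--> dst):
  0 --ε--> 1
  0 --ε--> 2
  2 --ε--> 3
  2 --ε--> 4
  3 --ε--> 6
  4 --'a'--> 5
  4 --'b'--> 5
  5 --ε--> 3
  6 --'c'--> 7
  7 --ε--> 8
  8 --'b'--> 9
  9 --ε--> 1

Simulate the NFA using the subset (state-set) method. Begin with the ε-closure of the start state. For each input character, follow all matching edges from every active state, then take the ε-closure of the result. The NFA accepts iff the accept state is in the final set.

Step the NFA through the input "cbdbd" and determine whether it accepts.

initial (ε-close {0}): {0,1,2,3,4,6}
'c' @ 1: {7,8}
'b' @ 2: {1,9}  (accept∈set)
'd' @ 3: {}  — dead — no transitions
rest 'bd' ignored (set empty)
after full input: {}  (accept=1 not in)

Answer: REJECT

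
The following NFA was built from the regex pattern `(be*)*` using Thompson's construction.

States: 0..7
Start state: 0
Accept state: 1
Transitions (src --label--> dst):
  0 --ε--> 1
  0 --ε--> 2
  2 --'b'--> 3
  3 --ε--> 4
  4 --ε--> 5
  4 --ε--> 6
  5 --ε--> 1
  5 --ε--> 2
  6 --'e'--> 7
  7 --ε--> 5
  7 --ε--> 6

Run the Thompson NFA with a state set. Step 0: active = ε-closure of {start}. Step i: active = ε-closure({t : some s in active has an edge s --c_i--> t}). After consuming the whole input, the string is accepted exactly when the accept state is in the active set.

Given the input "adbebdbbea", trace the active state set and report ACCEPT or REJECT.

Answer: REJECT

Steps:
initial (ε-close {0}): {0,1,2}
'a' @ 1: {}  — no active states
rest 'dbebdbbea' ignored (set empty)
final: {}; accept 1 not in set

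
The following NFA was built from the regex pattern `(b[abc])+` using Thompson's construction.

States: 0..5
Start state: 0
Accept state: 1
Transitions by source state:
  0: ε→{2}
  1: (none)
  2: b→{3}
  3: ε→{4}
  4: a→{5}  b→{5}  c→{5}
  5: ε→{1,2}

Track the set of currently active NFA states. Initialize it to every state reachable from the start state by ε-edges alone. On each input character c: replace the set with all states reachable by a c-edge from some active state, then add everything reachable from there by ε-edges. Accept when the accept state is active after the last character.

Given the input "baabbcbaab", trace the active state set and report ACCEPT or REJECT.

Answer: REJECT

Trace:
start: ε-closure({0}) = {0,2}
'b' @ 1: {3,4}
'a' @ 2: {1,2,5}  ✓accept
'a' @ 3: {}  — state set empty
rest 'bbcbaab' ignored (set empty)
end set {} — state 1 not in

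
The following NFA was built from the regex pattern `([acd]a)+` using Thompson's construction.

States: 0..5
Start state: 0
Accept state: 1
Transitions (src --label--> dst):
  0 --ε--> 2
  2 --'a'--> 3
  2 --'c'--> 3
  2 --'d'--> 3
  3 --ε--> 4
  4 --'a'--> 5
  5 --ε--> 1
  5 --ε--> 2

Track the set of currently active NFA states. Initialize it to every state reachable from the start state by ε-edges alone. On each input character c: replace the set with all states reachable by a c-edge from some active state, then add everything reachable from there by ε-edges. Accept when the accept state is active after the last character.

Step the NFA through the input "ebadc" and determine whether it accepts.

Answer: REJECT

Steps:
start: ε-closure({0}) = {0,2}
'e' @ 1: {}  — state set empty
rest 'badc' ignored (set empty)
after full input: {}  (accept=1 not in)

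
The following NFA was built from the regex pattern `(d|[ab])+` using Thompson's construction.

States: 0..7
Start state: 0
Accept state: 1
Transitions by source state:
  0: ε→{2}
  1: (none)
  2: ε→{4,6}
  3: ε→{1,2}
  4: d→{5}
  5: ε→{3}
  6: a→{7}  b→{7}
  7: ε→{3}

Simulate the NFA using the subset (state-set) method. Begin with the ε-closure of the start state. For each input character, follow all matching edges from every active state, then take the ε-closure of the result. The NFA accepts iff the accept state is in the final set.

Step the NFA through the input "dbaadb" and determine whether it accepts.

start: ε-closure({0}) = {0,2,4,6}
'd' @ 1: {1,2,3,4,5,6}  (accept∈set)
'b' @ 2: {1,2,3,4,6,7}  (accept∈set)
'a' @ 3: {1,2,3,4,6,7}  (accept∈set)
'a' @ 4: {1,2,3,4,6,7}  (accept∈set)
'd' @ 5: {1,2,3,4,5,6}  (accept∈set)
'b' @ 6: {1,2,3,4,6,7}  (accept∈set)
end set {1,2,3,4,6,7} — state 1 in

Answer: ACCEPT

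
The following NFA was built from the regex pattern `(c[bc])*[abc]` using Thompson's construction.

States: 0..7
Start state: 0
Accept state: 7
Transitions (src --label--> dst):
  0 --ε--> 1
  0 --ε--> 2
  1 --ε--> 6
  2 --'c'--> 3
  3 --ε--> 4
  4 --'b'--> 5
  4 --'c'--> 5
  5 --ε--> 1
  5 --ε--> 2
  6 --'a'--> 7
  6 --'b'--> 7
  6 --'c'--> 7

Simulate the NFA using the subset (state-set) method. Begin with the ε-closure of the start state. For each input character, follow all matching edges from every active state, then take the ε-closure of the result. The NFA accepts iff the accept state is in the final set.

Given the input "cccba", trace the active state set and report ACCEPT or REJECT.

Answer: ACCEPT

Derivation:
S₀ = ε-closure({0}) = {0,1,2,6}
'c' @ 1: {3,4,7}  [accepting]
'c' @ 2: {1,2,5,6}
'c' @ 3: {3,4,7}  [accepting]
'b' @ 4: {1,2,5,6}
'a' @ 5: {7}  [accepting]
end set {7} — state 7 in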